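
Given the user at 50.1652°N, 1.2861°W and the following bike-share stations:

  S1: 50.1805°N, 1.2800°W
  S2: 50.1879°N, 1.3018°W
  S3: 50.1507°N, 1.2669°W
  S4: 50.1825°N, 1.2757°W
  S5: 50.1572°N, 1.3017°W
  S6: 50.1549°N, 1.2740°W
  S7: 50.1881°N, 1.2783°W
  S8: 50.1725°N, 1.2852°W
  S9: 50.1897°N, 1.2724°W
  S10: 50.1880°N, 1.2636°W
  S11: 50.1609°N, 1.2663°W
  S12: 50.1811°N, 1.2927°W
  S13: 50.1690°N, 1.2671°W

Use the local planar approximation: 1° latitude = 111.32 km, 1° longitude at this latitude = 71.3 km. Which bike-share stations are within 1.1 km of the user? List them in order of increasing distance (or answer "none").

Distances from 50.1652°N, 1.2861°W:
S1: √((0.0153·111.32)² + (0.0061·71.3)²) = √(2.900877 + 0.189164) = 1.7579 km
S2: √((0.0227·111.32)² + (-0.0157·71.3)²) = √(6.385547 + 1.253079) = 2.7638 km
S3: √((-0.0145·111.32)² + (0.0192·71.3)²) = √(2.605448 + 1.874051) = 2.1165 km
S4: √((0.0173·111.32)² + (0.0104·71.3)²) = √(3.708844 + 0.549852) = 2.0637 km
S5: √((-0.0080·111.32)² + (-0.0156·71.3)²) = √(0.793097 + 1.237167) = 1.4249 km
S6: √((-0.0103·111.32)² + (0.0121·71.3)²) = √(1.314682 + 0.744303) = 1.4349 km
S7: √((0.0229·111.32)² + (0.0078·71.3)²) = √(6.498563 + 0.309292) = 2.6092 km
S8: √((0.0073·111.32)² + (0.0009·71.3)²) = √(0.660377 + 0.004118) = 0.8152 km
S9: √((0.0245·111.32)² + (0.0137·71.3)²) = √(7.438383 + 0.954158) = 2.8970 km
S10: √((0.0228·111.32)² + (0.0225·71.3)²) = √(6.441931 + 2.573618) = 3.0026 km
S11: √((-0.0043·111.32)² + (0.0198·71.3)²) = √(0.229131 + 1.993010) = 1.4907 km
S12: √((0.0159·111.32)² + (-0.0066·71.3)²) = √(3.132858 + 0.221446) = 1.8315 km
S13: √((0.0038·111.32)² + (0.0190·71.3)²) = √(0.178943 + 1.835212) = 1.4192 km
Threshold 1.1 km: S8 (0.8152 km) is within range.

S8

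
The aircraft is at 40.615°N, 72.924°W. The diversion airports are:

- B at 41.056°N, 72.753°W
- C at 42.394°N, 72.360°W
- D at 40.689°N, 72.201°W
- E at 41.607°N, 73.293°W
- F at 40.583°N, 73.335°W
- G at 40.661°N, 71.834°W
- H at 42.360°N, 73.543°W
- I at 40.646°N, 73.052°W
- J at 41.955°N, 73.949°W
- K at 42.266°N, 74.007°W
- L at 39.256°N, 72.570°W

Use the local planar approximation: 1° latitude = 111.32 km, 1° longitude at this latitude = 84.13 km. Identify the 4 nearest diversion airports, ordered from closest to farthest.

Distances from 40.615°N, 72.924°W:
B: 51.157 km
C: 203.643 km
D: 61.381 km
E: 114.710 km
F: 34.760 km
G: 91.845 km
H: 201.113 km
I: 11.308 km
J: 172.301 km
K: 205.134 km
L: 154.187 km
Sorted: I (11.308 km) < F (34.760 km) < B (51.157 km) < D (61.381 km) < G (91.845 km) < E (114.710 km) < …

I, F, B, D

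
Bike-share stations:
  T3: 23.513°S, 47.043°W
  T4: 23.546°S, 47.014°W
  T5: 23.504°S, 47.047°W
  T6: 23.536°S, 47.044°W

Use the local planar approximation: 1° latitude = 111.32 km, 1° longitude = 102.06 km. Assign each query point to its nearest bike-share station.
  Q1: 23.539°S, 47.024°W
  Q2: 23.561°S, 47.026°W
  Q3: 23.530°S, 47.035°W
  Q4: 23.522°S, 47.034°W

Q1 at 23.539°S, 47.024°W:
  T3: 3.484 km
  T4: 1.284 km
  T5: 4.549 km
  T6: 2.068 km
  → nearest: T4 (1.284 km)
Q2 at 23.561°S, 47.026°W:
  T3: 5.618 km
  T4: 2.071 km
  T5: 6.697 km
  T6: 3.335 km
  → nearest: T4 (2.071 km)
Q3 at 23.530°S, 47.035°W:
  T3: 2.061 km
  T4: 2.787 km
  T5: 3.143 km
  T6: 1.136 km
  → nearest: T6 (1.136 km)
Q4 at 23.522°S, 47.034°W:
  T3: 1.359 km
  T4: 3.362 km
  T5: 2.403 km
  T6: 1.863 km
  → nearest: T3 (1.359 km)

Q1→T4; Q2→T4; Q3→T6; Q4→T3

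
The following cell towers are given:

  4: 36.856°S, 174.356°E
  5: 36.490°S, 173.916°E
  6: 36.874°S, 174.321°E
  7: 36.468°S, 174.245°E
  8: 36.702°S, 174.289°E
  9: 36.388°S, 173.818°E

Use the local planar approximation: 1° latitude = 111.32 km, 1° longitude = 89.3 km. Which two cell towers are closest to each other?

Pairwise distances:
4–5: √((0.366·111.32)² + (-0.440·89.3)²) = √(1660.00183 + 1543.86126) = 56.603 km
4–6: √((-0.018·111.32)² + (-0.035·89.3)²) = √(4.01505 + 9.76875) = 3.713 km
4–7: √((0.388·111.32)² + (-0.111·89.3)²) = √(1865.56269 + 98.25369) = 44.315 km
4–8: √((0.154·111.32)² + (-0.067·89.3)²) = √(293.89205 + 35.79749) = 18.157 km
4–9: √((0.468·111.32)² + (-0.538·89.3)²) = √(2714.17660 + 2308.16828) = 70.869 km
5–6: √((-0.384·111.32)² + (0.405·89.3)²) = √(1827.29575 + 1308.01572) = 55.994 km
5–7: √((0.022·111.32)² + (0.329·89.3)²) = √(5.99780 + 863.16677) = 29.482 km
5–8: √((-0.212·111.32)² + (0.373·89.3)²) = √(556.95245 + 1109.48282) = 40.822 km
5–9: √((0.102·111.32)² + (-0.098·89.3)²) = √(128.92785 + 76.58700) = 14.336 km
6–7: √((0.406·111.32)² + (-0.076·89.3)²) = √(2042.67118 + 46.06065) = 45.703 km
6–8: √((0.172·111.32)² + (-0.032·89.3)²) = √(366.60914 + 8.16588) = 19.359 km
6–9: √((0.486·111.32)² + (-0.503·89.3)²) = √(2926.97447 + 2017.61774) = 70.318 km
7–8: √((-0.234·111.32)² + (0.044·89.3)²) = √(678.54415 + 15.43861) = 26.344 km
7–9: √((0.080·111.32)² + (-0.427·89.3)²) = √(79.30971 + 1453.98079) = 39.157 km
8–9: √((0.314·111.32)² + (-0.471·89.3)²) = √(1221.81567 + 1769.06884) = 54.689 km
Closest pair: 4–6 at 3.713 km.

4 and 6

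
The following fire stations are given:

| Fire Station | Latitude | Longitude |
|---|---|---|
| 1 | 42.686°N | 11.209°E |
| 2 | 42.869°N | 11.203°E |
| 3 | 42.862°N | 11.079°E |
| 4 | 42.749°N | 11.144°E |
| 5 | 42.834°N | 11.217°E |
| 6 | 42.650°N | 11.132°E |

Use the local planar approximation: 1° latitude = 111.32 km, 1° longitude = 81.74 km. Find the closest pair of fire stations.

Pairwise distances:
1–2: 20.377 km
1–3: 22.288 km
1–4: 8.798 km
1–5: 16.488 km
1–6: 7.462 km
2–3: 10.166 km
2–4: 14.202 km
2–5: 4.061 km
2–6: 25.060 km
3–4: 13.655 km
3–5: 11.703 km
3–6: 23.994 km
4–5: 11.187 km
4–6: 11.064 km
5–6: 21.629 km
Closest pair: 2–5 at 4.061 km.

2 and 5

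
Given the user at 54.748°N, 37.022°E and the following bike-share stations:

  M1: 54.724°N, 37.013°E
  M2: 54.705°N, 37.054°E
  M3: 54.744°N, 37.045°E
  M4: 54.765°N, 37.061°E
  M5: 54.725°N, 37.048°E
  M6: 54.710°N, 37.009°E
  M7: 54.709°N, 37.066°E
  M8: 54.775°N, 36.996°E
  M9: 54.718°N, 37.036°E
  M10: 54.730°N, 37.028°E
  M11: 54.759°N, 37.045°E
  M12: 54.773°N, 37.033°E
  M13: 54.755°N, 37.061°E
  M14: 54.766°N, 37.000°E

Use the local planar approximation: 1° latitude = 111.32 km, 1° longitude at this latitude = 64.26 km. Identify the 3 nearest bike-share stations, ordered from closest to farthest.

Distances from 54.748°N, 37.022°E:
M1: √((-0.024·111.32)² + (-0.009·64.26)²) = √(7.13787 + 0.33448) = 2.734 km
M2: √((-0.043·111.32)² + (0.032·64.26)²) = √(22.91307 + 4.22845) = 5.210 km
M3: √((-0.004·111.32)² + (0.023·64.26)²) = √(0.19827 + 2.18442) = 1.544 km
M4: √((0.017·111.32)² + (0.039·64.26)²) = √(3.58133 + 6.28074) = 3.140 km
M5: √((-0.023·111.32)² + (0.026·64.26)²) = √(6.55544 + 2.79144) = 3.057 km
M6: √((-0.038·111.32)² + (-0.013·64.26)²) = √(17.89425 + 0.69786) = 4.312 km
M7: √((-0.039·111.32)² + (0.044·64.26)²) = √(18.84845 + 7.99442) = 5.181 km
M8: √((0.027·111.32)² + (-0.026·64.26)²) = √(9.03387 + 2.79144) = 3.439 km
M9: √((-0.030·111.32)² + (0.014·64.26)²) = √(11.15293 + 0.80935) = 3.459 km
M10: √((-0.018·111.32)² + (0.006·64.26)²) = √(4.01505 + 0.14866) = 2.041 km
M11: √((0.011·111.32)² + (0.023·64.26)²) = √(1.49945 + 2.18442) = 1.919 km
M12: √((0.025·111.32)² + (0.011·64.26)²) = √(7.74509 + 0.49965) = 2.871 km
M13: √((0.007·111.32)² + (0.039·64.26)²) = √(0.60721 + 6.28074) = 2.624 km
M14: √((0.018·111.32)² + (-0.022·64.26)²) = √(4.01505 + 1.99860) = 2.452 km
Sorted: M3 (1.544 km) < M11 (1.919 km) < M10 (2.041 km) < M14 (2.452 km) < M13 (2.624 km) < …

M3, M11, M10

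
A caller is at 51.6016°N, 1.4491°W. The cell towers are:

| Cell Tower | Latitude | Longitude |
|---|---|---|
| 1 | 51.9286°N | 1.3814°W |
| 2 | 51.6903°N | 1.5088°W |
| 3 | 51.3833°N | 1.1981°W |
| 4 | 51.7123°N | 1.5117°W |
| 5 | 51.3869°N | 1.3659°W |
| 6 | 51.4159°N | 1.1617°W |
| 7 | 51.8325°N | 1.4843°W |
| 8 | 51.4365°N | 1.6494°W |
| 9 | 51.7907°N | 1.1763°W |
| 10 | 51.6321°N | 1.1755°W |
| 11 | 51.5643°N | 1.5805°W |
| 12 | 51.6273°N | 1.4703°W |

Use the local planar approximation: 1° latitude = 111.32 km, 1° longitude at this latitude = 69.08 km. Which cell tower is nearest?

12

Distances from 51.6016°N, 1.4491°W:
1: √((0.3270·111.32)² + (0.0677·69.08)²) = √(1325.079395 + 21.871673) = 36.7008 km
2: √((0.0887·111.32)² + (-0.0597·69.08)²) = √(97.497535 + 17.008003) = 10.7007 km
3: √((-0.2183·111.32)² + (0.2510·69.08)²) = √(590.546183 + 300.643695) = 29.8528 km
4: √((0.1107·111.32)² + (-0.0626·69.08)²) = √(151.859385 + 18.700505) = 13.0599 km
5: √((-0.2147·111.32)² + (0.0832·69.08)²) = √(571.229311 + 33.033250) = 24.5818 km
6: √((-0.1857·111.32)² + (0.2874·69.08)²) = √(427.336711 + 394.165115) = 28.6619 km
7: √((0.2309·111.32)² + (-0.0352·69.08)²) = √(660.684718 + 5.912756) = 25.8185 km
8: √((-0.1651·111.32)² + (-0.2003·69.08)²) = √(337.785141 + 191.454931) = 23.0052 km
9: √((0.1891·111.32)² + (0.2728·69.08)²) = √(443.128266 + 355.134930) = 28.2536 km
10: √((0.0305·111.32)² + (0.2736·69.08)²) = √(11.527790 + 357.220886) = 19.2028 km
11: √((-0.0373·111.32)² + (-0.1314·69.08)²) = √(17.241064 + 82.393962) = 9.9817 km
12: √((0.0257·111.32)² + (-0.0212·69.08)²) = √(8.184886 + 2.144749) = 3.2140 km
Minimum: 12 at 3.2140 km.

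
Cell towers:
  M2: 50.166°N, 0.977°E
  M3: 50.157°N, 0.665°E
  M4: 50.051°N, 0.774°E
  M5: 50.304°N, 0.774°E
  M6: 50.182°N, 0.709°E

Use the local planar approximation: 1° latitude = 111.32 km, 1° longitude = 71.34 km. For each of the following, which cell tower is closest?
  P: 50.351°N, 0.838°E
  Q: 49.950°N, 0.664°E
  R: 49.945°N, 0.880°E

P→M5; Q→M4; R→M4

P at 50.351°N, 0.838°E:
  M2: √((-0.185·111.32)² + (0.139·71.34)²) = √(424.12107 + 98.33221) = 22.857 km
  M3: √((-0.194·111.32)² + (-0.173·71.34)²) = √(466.39067 + 152.32052) = 24.874 km
  M4: √((-0.300·111.32)² + (-0.064·71.34)²) = √(1115.29282 + 20.84616) = 33.707 km
  M5: √((-0.047·111.32)² + (-0.064·71.34)²) = √(27.37424 + 20.84616) = 6.944 km
  M6: √((-0.169·111.32)² + (-0.129·71.34)²) = √(353.93198 + 84.69263) = 20.943 km
  → nearest: M5 (6.944 km)
Q at 49.950°N, 0.664°E:
  M2: √((0.216·111.32)² + (0.313·71.34)²) = √(578.16780 + 498.60300) = 32.814 km
  M3: √((0.207·111.32)² + (0.001·71.34)²) = √(530.99091 + 0.00509) = 23.043 km
  M4: √((0.101·111.32)² + (0.110·71.34)²) = √(126.41224 + 61.58169) = 13.711 km
  M5: √((0.354·111.32)² + (0.110·71.34)²) = √(1552.93372 + 61.58169) = 40.181 km
  M6: √((0.232·111.32)² + (0.045·71.34)²) = √(666.99467 + 10.30603) = 26.025 km
  → nearest: M4 (13.711 km)
R at 49.945°N, 0.880°E:
  M2: √((0.221·111.32)² + (0.097·71.34)²) = √(605.24463 + 47.88612) = 25.556 km
  M3: √((0.212·111.32)² + (-0.215·71.34)²) = √(556.95245 + 235.25731) = 28.146 km
  M4: √((0.106·111.32)² + (-0.106·71.34)²) = √(139.23811 + 57.18445) = 14.015 km
  M5: √((0.359·111.32)² + (-0.106·71.34)²) = √(1597.11170 + 57.18445) = 40.673 km
  M6: √((0.237·111.32)² + (-0.171·71.34)²) = √(696.05425 + 148.81902) = 29.067 km
  → nearest: M4 (14.015 km)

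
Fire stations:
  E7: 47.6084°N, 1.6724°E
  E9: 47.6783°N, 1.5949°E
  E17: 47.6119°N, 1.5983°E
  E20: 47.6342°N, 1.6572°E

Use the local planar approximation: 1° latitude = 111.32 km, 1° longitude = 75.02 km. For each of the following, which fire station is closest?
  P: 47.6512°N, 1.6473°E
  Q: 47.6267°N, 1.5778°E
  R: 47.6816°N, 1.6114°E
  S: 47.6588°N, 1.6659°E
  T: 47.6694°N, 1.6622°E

P→E20; Q→E17; R→E9; S→E20; T→E20

P at 47.6512°N, 1.6473°E:
  E7: √((-0.0428·111.32)² + (0.0251·75.02)²) = √(22.700422 + 3.545697) = 5.1231 km
  E9: √((0.0271·111.32)² + (-0.0524·75.02)²) = √(9.100913 + 15.453138) = 4.9552 km
  E17: √((-0.0393·111.32)² + (-0.0490·75.02)²) = √(19.139540 + 13.512829) = 5.7142 km
  E20: √((-0.0170·111.32)² + (0.0099·75.02)²) = √(3.581329 + 0.551600) = 2.0330 km
  → nearest: E20 (2.0330 km)
Q at 47.6267°N, 1.5778°E:
  E7: √((-0.0183·111.32)² + (0.0946·75.02)²) = √(4.150005 + 50.365876) = 7.3835 km
  E9: √((0.0516·111.32)² + (0.0171·75.02)²) = √(32.994823 + 1.645684) = 5.8856 km
  E17: √((-0.0148·111.32)² + (0.0205·75.02)²) = √(2.714375 + 2.365167) = 2.2538 km
  E20: √((0.0075·111.32)² + (0.0794·75.02)²) = √(0.697058 + 35.480941) = 6.0148 km
  → nearest: E17 (2.2538 km)
R at 47.6816°N, 1.6114°E:
  E7: √((-0.0732·111.32)² + (0.0610·75.02)²) = √(66.400073 + 20.941789) = 9.3457 km
  E9: √((-0.0033·111.32)² + (-0.0165·75.02)²) = √(0.134950 + 1.532223) = 1.2912 km
  E17: √((-0.0697·111.32)² + (-0.0131·75.02)²) = √(60.202143 + 0.965821) = 7.8210 km
  E20: √((-0.0474·111.32)² + (0.0458·75.02)²) = √(27.842170 + 11.805519) = 6.2966 km
  → nearest: E9 (1.2912 km)
S at 47.6588°N, 1.6659°E:
  E7: √((-0.0504·111.32)² + (0.0065·75.02)²) = √(31.478024 + 0.237783) = 5.6317 km
  E9: √((0.0195·111.32)² + (-0.0710·75.02)²) = √(4.712112 + 28.370750) = 5.7518 km
  E17: √((-0.0469·111.32)² + (-0.0676·75.02)²) = √(27.257880 + 25.718611) = 7.2785 km
  E20: √((-0.0246·111.32)² + (-0.0087·75.02)²) = √(7.499229 + 0.425983) = 2.8152 km
  → nearest: E20 (2.8152 km)
T at 47.6694°N, 1.6622°E:
  E7: √((-0.0610·111.32)² + (0.0102·75.02)²) = √(46.111162 + 0.585537) = 6.8335 km
  E9: √((0.0089·111.32)² + (-0.0673·75.02)²) = √(0.981582 + 25.490846) = 5.1451 km
  E17: √((-0.0575·111.32)² + (-0.0639·75.02)²) = √(40.971521 + 22.980308) = 7.9970 km
  E20: √((-0.0352·111.32)² + (-0.0050·75.02)²) = √(15.354360 + 0.140700) = 3.9364 km
  → nearest: E20 (3.9364 km)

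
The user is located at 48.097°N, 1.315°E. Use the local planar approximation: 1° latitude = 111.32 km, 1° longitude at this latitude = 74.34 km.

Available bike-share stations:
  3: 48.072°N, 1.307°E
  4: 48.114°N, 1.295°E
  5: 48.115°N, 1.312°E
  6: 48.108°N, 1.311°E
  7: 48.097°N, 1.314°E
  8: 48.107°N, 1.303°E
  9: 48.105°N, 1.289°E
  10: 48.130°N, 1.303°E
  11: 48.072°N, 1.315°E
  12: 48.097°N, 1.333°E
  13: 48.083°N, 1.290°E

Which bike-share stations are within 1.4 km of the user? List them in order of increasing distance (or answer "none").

7, 6, 12

Distances from 48.097°N, 1.315°E:
3: √((-0.025·111.32)² + (-0.008·74.34)²) = √(7.74509 + 0.35369) = 2.846 km
4: √((0.017·111.32)² + (-0.020·74.34)²) = √(3.58133 + 2.21057) = 2.407 km
5: √((0.018·111.32)² + (-0.003·74.34)²) = √(4.01505 + 0.04974) = 2.016 km
6: √((0.011·111.32)² + (-0.004·74.34)²) = √(1.49945 + 0.08842) = 1.260 km
7: √((0.000·111.32)² + (-0.001·74.34)²) = √(0.00000 + 0.00553) = 0.074 km
8: √((0.010·111.32)² + (-0.012·74.34)²) = √(1.23921 + 0.79581) = 1.427 km
9: √((0.008·111.32)² + (-0.026·74.34)²) = √(0.79310 + 3.73587) = 2.128 km
10: √((0.033·111.32)² + (-0.012·74.34)²) = √(13.49504 + 0.79581) = 3.780 km
11: √((-0.025·111.32)² + (0.000·74.34)²) = √(7.74509 + 0.00000) = 2.783 km
12: √((0.000·111.32)² + (0.018·74.34)²) = √(0.00000 + 1.79057) = 1.338 km
13: √((-0.014·111.32)² + (-0.025·74.34)²) = √(2.42886 + 3.45402) = 2.425 km
Threshold 1.4 km: 7 (0.074 km), 6 (1.260 km), 12 (1.338 km) are within range.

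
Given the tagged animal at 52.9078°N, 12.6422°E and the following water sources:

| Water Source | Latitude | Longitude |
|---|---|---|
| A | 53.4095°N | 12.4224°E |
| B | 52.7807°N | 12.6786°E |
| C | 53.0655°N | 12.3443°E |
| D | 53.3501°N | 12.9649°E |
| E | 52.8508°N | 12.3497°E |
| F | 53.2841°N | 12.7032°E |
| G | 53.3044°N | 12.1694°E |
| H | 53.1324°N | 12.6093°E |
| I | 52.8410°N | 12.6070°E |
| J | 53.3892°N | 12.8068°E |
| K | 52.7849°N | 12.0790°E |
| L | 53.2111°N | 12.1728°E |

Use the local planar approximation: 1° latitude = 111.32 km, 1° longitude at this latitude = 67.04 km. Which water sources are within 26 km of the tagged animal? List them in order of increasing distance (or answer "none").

Distances from 52.9078°N, 12.6422°E:
A: √((0.5017·111.32)² + (-0.2198·67.04)²) = √(3119.138055 + 217.131777) = 57.7605 km
B: √((-0.1271·111.32)² + (0.0364·67.04)²) = √(200.187749 + 5.954849) = 14.3577 km
C: √((0.1577·111.32)² + (-0.2979·67.04)²) = √(308.183783 + 398.849469) = 26.5901 km
D: √((0.4423·111.32)² + (0.3227·67.04)²) = √(2424.266019 + 468.021649) = 53.7800 km
E: √((-0.0570·111.32)² + (-0.2925·67.04)²) = √(40.262071 + 384.520725) = 20.6103 km
F: √((0.3763·111.32)² + (0.0610·67.04)²) = √(1754.748307 + 16.723520) = 42.0889 km
G: √((0.3966·111.32)² + (-0.4728·67.04)²) = √(1949.179410 + 1004.668873) = 54.3493 km
H: √((0.2246·111.32)² + (-0.0329·67.04)²) = √(625.123606 + 4.864742) = 25.0996 km
I: √((-0.0668·111.32)² + (-0.0352·67.04)²) = √(55.296714 + 5.568694) = 7.8016 km
J: √((0.4814·111.32)² + (0.1646·67.04)²) = √(2871.828937 + 121.766458) = 54.7138 km
K: √((-0.1229·111.32)² + (-0.5632·67.04)²) = √(187.176000 + 1425.585612) = 40.1592 km
L: √((0.3033·111.32)² + (-0.4694·67.04)²) = √(1139.964208 + 990.271275) = 46.1545 km
Threshold 26 km: I (7.8016 km), B (14.3577 km), E (20.6103 km), H (25.0996 km) are within range.

I, B, E, H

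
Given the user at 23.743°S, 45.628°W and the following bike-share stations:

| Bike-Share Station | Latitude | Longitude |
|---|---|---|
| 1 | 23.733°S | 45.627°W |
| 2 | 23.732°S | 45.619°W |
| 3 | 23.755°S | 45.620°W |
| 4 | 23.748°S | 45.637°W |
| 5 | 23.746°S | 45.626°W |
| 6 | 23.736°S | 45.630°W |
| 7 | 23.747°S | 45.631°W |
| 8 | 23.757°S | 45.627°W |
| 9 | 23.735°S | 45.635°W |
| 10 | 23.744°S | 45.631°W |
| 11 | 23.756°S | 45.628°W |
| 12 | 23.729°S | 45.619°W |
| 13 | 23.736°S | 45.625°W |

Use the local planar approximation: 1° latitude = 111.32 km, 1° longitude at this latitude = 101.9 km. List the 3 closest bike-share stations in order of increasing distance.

Distances from 23.743°S, 45.628°W:
1: √((0.010·111.32)² + (0.001·101.9)²) = √(1.23921 + 0.01038) = 1.118 km
2: √((0.011·111.32)² + (0.009·101.9)²) = √(1.49945 + 0.84107) = 1.530 km
3: √((-0.012·111.32)² + (0.008·101.9)²) = √(1.78447 + 0.66455) = 1.565 km
4: √((-0.005·111.32)² + (-0.009·101.9)²) = √(0.30980 + 0.84107) = 1.073 km
5: √((-0.003·111.32)² + (0.002·101.9)²) = √(0.11153 + 0.04153) = 0.391 km
6: √((0.007·111.32)² + (-0.002·101.9)²) = √(0.60721 + 0.04153) = 0.805 km
7: √((-0.004·111.32)² + (-0.003·101.9)²) = √(0.19827 + 0.09345) = 0.540 km
8: √((-0.014·111.32)² + (0.001·101.9)²) = √(2.42886 + 0.01038) = 1.562 km
9: √((0.008·111.32)² + (-0.007·101.9)²) = √(0.79310 + 0.50880) = 1.141 km
10: √((-0.001·111.32)² + (-0.003·101.9)²) = √(0.01239 + 0.09345) = 0.325 km
11: √((-0.013·111.32)² + (0.000·101.9)²) = √(2.09427 + 0.00000) = 1.447 km
12: √((0.014·111.32)² + (0.009·101.9)²) = √(2.42886 + 0.84107) = 1.808 km
13: √((0.007·111.32)² + (0.003·101.9)²) = √(0.60721 + 0.09345) = 0.837 km
Sorted: 10 (0.325 km) < 5 (0.391 km) < 7 (0.540 km) < 6 (0.805 km) < 13 (0.837 km) < …

10, 5, 7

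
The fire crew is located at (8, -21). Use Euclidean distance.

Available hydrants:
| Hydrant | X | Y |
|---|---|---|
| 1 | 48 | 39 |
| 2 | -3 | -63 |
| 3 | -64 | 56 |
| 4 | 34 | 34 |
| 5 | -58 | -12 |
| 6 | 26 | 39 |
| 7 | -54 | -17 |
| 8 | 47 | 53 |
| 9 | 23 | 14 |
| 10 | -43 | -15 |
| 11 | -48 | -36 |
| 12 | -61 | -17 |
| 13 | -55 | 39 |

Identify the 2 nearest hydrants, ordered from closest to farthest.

9, 2

Distances from (8, -21):
1: 72.1
2: 43.4
3: 105.4
4: 60.8
5: 66.6
6: 62.6
7: 62.1
8: 83.6
9: 38.1
10: 51.4
11: 58.0
12: 69.1
13: 87.0
Sorted: 9 (38.1) < 2 (43.4) < 10 (51.4) < 11 (58.0) < …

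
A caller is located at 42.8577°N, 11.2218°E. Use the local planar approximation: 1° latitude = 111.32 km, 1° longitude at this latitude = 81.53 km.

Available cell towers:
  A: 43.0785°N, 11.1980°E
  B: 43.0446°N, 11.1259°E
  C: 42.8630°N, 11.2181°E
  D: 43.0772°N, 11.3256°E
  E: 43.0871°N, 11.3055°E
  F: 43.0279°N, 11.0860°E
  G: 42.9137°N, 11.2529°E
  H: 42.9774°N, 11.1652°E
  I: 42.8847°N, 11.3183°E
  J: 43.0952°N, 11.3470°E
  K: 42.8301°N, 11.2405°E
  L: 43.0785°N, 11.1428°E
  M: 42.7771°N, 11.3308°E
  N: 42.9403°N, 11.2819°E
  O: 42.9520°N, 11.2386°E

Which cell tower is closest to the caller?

Distances from 42.8577°N, 11.2218°E:
A: √((0.2208·111.32)² + (-0.0238·81.53)²) = √(604.149657 + 3.765206) = 24.6559 km
B: √((0.1869·111.32)² + (-0.0959·81.53)²) = √(432.877485 + 61.132492) = 22.2263 km
C: √((0.0053·111.32)² + (-0.0037·81.53)²) = √(0.348095 + 0.090999) = 0.6626 km
D: √((0.2195·111.32)² + (0.1038·81.53)²) = √(597.056519 + 71.619221) = 25.8588 km
E: √((0.2294·111.32)² + (0.0837·81.53)²) = √(652.128563 + 46.567809) = 26.4329 km
F: √((0.1702·111.32)² + (-0.1358·81.53)²) = √(358.976077 + 122.584180) = 21.9445 km
G: √((0.0560·111.32)² + (0.0311·81.53)²) = √(38.861759 + 6.429181) = 6.7299 km
H: √((0.1197·111.32)² + (-0.0566·81.53)²) = √(177.555732 + 21.294515) = 14.1014 km
I: √((0.0270·111.32)² + (0.0965·81.53)²) = √(9.033872 + 61.899838) = 8.4222 km
J: √((0.2375·111.32)² + (0.1252·81.53)²) = √(698.994282 + 104.194199) = 28.3406 km
K: √((-0.0276·111.32)² + (0.0187·81.53)²) = √(9.439838 + 2.324439) = 3.4299 km
L: √((0.2208·111.32)² + (-0.0790·81.53)²) = √(604.149657 + 41.484806) = 25.4093 km
M: √((-0.0806·111.32)² + (0.1090·81.53)²) = √(80.503818 + 78.974681) = 12.6285 km
N: √((0.0826·111.32)² + (0.0601·81.53)²) = √(84.548613 + 24.009539) = 10.4191 km
O: √((0.0943·111.32)² + (0.0168·81.53)²) = √(110.197002 + 1.876089) = 10.5865 km
Minimum: C at 0.6626 km.

C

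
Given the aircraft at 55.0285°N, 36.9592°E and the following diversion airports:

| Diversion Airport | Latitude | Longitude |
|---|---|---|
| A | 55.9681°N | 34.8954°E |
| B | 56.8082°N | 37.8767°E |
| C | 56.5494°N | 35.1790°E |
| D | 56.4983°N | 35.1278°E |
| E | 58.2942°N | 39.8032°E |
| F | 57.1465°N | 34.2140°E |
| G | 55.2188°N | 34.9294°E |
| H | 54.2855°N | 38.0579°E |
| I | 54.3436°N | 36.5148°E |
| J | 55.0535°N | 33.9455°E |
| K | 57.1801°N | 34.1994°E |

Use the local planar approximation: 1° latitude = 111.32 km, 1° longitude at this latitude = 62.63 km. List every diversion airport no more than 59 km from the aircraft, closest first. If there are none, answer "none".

Distances from 55.0285°N, 36.9592°E:
A: 166.2752 km
B: 206.2814 km
C: 202.7205 km
D: 199.8177 km
E: 404.8287 km
F: 291.8061 km
G: 128.8793 km
H: 107.5923 km
I: 81.1645 km
J: 188.7685 km
K: 295.3706 km
Threshold 59 km: none within range.

none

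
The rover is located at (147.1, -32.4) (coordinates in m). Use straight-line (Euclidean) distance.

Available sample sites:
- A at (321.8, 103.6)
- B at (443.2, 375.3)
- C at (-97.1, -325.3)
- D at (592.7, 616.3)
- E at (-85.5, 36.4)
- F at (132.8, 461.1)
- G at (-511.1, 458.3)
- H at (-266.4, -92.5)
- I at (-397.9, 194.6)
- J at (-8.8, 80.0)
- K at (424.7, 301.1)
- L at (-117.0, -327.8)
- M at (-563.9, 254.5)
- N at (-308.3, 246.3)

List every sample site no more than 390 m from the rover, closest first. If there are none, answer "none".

Distances from (147.1, -32.4):
A: √((174.7)² + (136.0)²) = √(30520.090 + 18496.000) = 221.4 m
B: √((296.1)² + (407.7)²) = √(87675.210 + 166219.290) = 503.9 m
C: √((-244.2)² + (-292.9)²) = √(59633.640 + 85790.410) = 381.3 m
D: √((445.6)² + (648.7)²) = √(198559.360 + 420811.690) = 787.0 m
E: √((-232.6)² + (68.8)²) = √(54102.760 + 4733.440) = 242.6 m
F: √((-14.3)² + (493.5)²) = √(204.490 + 243542.250) = 493.7 m
G: √((-658.2)² + (490.7)²) = √(433227.240 + 240786.490) = 821.0 m
H: √((-413.5)² + (-60.1)²) = √(170982.250 + 3612.010) = 417.8 m
I: √((-545.0)² + (227.0)²) = √(297025.000 + 51529.000) = 590.4 m
J: √((-155.9)² + (112.4)²) = √(24304.810 + 12633.760) = 192.2 m
K: √((277.6)² + (333.5)²) = √(77061.760 + 111222.250) = 433.9 m
L: √((-264.1)² + (-295.4)²) = √(69748.810 + 87261.160) = 396.2 m
M: √((-711.0)² + (286.9)²) = √(505521.000 + 82311.610) = 766.7 m
N: √((-455.4)² + (278.7)²) = √(207389.160 + 77673.690) = 533.9 m
Threshold 390 m: J (192.2 m), A (221.4 m), E (242.6 m), C (381.3 m) are within range.

J, A, E, C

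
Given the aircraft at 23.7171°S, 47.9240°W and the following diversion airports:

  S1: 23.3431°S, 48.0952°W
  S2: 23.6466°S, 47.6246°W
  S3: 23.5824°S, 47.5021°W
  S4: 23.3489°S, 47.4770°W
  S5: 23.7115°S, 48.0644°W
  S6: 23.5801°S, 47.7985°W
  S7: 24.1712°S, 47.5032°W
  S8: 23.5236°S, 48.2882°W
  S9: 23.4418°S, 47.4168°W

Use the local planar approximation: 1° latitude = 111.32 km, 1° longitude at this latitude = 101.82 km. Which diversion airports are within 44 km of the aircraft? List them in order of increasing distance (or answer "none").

Distances from 23.7171°S, 47.9240°W:
S1: √((0.3740·111.32)² + (-0.1712·101.82)²) = √(1733.363310 + 303.860121) = 45.1356 km
S2: √((0.0705·111.32)² + (0.2994·101.82)²) = √(61.592046 + 929.329616) = 31.4789 km
S3: √((0.1347·111.32)² + (0.4219·101.82)²) = √(224.844147 + 1845.377564) = 45.4997 km
S4: √((0.3682·111.32)² + (0.4470·101.82)²) = √(1680.018111 + 2071.482323) = 61.2495 km
S5: √((0.0056·111.32)² + (-0.1404·101.82)²) = √(0.388618 + 204.362121) = 14.3091 km
S6: √((0.1370·111.32)² + (0.1255·101.82)²) = √(232.588121 + 163.287762) = 19.8966 km
S7: √((-0.4541·111.32)² + (0.4208·101.82)²) = √(2555.344153 + 1835.767376) = 66.2655 km
S8: √((0.1935·111.32)² + (-0.3642·101.82)²) = √(463.989694 + 1375.137319) = 42.8850 km
S9: √((0.2753·111.32)² + (0.5072·101.82)²) = √(939.201588 + 2667.010191) = 60.0517 km
Threshold 44 km: S5 (14.3091 km), S6 (19.8966 km), S2 (31.4789 km), S8 (42.8850 km) are within range.

S5, S6, S2, S8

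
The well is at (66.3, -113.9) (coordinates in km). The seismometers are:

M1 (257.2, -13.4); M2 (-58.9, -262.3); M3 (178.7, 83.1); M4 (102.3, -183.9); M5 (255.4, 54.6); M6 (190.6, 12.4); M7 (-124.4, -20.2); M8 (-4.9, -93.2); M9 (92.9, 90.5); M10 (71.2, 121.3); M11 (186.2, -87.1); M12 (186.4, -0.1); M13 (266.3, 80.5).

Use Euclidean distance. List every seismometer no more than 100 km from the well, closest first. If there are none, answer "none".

M8, M4

Distances from (66.3, -113.9):
M1: √((190.9)² + (100.5)²) = √(36442.810 + 10100.250) = 215.7 km
M2: √((-125.2)² + (-148.4)²) = √(15675.040 + 22022.560) = 194.2 km
M3: √((112.4)² + (197.0)²) = √(12633.760 + 38809.000) = 226.8 km
M4: √((36.0)² + (-70.0)²) = √(1296.000 + 4900.000) = 78.7 km
M5: √((189.1)² + (168.5)²) = √(35758.810 + 28392.250) = 253.3 km
M6: √((124.3)² + (126.3)²) = √(15450.490 + 15951.690) = 177.2 km
M7: √((-190.7)² + (93.7)²) = √(36366.490 + 8779.690) = 212.5 km
M8: √((-71.2)² + (20.7)²) = √(5069.440 + 428.490) = 74.1 km
M9: √((26.6)² + (204.4)²) = √(707.560 + 41779.360) = 206.1 km
M10: √((4.9)² + (235.2)²) = √(24.010 + 55319.040) = 235.3 km
M11: √((119.9)² + (26.8)²) = √(14376.010 + 718.240) = 122.9 km
M12: √((120.1)² + (113.8)²) = √(14424.010 + 12950.440) = 165.5 km
M13: √((200.0)² + (194.4)²) = √(40000.000 + 37791.360) = 278.9 km
Threshold 100 km: M8 (74.1 km), M4 (78.7 km) are within range.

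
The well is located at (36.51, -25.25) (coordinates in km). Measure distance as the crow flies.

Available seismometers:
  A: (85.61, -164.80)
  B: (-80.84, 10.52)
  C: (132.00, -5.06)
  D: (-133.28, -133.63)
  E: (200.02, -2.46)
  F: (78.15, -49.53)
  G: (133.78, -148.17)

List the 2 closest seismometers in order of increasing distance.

F, C

Distances from (36.51, -25.25):
A: 147.94 km
B: 122.68 km
C: 97.60 km
D: 201.43 km
E: 165.09 km
F: 48.20 km
G: 156.75 km
Sorted: F (48.20 km) < C (97.60 km) < B (122.68 km) < A (147.94 km) < …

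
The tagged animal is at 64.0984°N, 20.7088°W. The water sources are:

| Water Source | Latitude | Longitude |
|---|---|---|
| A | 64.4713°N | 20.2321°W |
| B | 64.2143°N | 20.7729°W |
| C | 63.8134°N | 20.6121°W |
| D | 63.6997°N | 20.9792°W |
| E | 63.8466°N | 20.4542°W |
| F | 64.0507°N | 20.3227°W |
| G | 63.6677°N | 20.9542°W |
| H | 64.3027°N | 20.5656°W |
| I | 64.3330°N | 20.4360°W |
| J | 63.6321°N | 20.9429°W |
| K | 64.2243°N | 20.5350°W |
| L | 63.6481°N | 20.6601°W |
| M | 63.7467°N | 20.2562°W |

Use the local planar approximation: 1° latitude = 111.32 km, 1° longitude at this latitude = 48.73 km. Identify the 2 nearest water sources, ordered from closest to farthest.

B, K

Distances from 64.0984°N, 20.7088°W:
A: √((0.3729·111.32)² + (0.4767·48.73)²) = √(1723.182050 + 539.613898) = 47.5689 km
B: √((0.1159·111.32)² + (-0.0641·48.73)²) = √(166.461294 + 9.756833) = 13.2747 km
C: √((-0.2850·111.32)² + (0.0967·48.73)²) = √(1006.551766 + 22.204744) = 32.0742 km
D: √((-0.3987·111.32)² + (-0.2704·48.73)²) = √(1969.875899 + 173.622577) = 46.2979 km
E: √((-0.2518·111.32)² + (0.2546·48.73)²) = √(785.701979 + 153.925163) = 30.6533 km
F: √((-0.0477·111.32)² + (0.3861·48.73)²) = √(28.195718 + 353.991168) = 19.5496 km
G: √((-0.4307·111.32)² + (-0.2454·48.73)²) = √(2298.773272 + 143.001943) = 49.4143 km
H: √((0.2043·111.32)² + (0.1432·48.73)²) = √(517.229312 + 48.694382) = 23.7892 km
I: √((0.2346·111.32)² + (0.2728·48.73)²) = √(682.028324 + 176.718312) = 29.3044 km
J: √((-0.4663·111.32)² + (-0.2341·48.73)²) = √(2694.494033 + 130.135460) = 53.1472 km
K: √((0.1259·111.32)² + (0.1738·48.73)²) = √(196.425495 + 71.728602) = 16.3754 km
L: √((-0.4503·111.32)² + (0.0487·48.73)²) = √(2512.755830 + 5.631846) = 50.1835 km
M: √((-0.3517·111.32)² + (0.4526·48.73)²) = √(1532.819907 + 486.431759) = 44.9361 km
Sorted: B (13.2747 km) < K (16.3754 km) < F (19.5496 km) < H (23.7892 km) < …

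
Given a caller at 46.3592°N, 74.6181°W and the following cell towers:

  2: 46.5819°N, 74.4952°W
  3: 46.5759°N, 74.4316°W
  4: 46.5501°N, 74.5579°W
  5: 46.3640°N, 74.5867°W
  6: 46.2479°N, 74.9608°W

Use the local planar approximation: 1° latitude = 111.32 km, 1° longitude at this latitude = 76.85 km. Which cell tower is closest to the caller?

5

Distances from 46.3592°N, 74.6181°W:
2: √((0.2227·111.32)² + (0.1229·76.85)²) = √(614.591896 + 89.205475) = 26.5292 km
3: √((0.2167·111.32)² + (0.1865·76.85)²) = √(581.921252 + 205.421273) = 28.0596 km
4: √((0.1909·111.32)² + (0.0602·76.85)²) = √(451.604491 + 21.403299) = 21.7487 km
5: √((0.0048·111.32)² + (0.0314·76.85)²) = √(0.285515 + 5.823003) = 2.4715 km
6: √((-0.1113·111.32)² + (-0.3427·76.85)²) = √(153.510018 + 693.610969) = 29.1053 km
Minimum: 5 at 2.4715 km.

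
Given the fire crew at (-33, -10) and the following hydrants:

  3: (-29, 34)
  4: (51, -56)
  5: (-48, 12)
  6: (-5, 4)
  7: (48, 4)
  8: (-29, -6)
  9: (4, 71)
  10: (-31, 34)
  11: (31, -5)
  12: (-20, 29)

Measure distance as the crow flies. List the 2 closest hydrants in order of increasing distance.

8, 5

Distances from (-33, -10):
3: √((4)² + (44)²) = √(16.000 + 1936.000) = 44.2
4: √((84)² + (-46)²) = √(7056.000 + 2116.000) = 95.8
5: √((-15)² + (22)²) = √(225.000 + 484.000) = 26.6
6: √((28)² + (14)²) = √(784.000 + 196.000) = 31.3
7: √((81)² + (14)²) = √(6561.000 + 196.000) = 82.2
8: √((4)² + (4)²) = √(16.000 + 16.000) = 5.7
9: √((37)² + (81)²) = √(1369.000 + 6561.000) = 89.1
10: √((2)² + (44)²) = √(4.000 + 1936.000) = 44.0
11: √((64)² + (5)²) = √(4096.000 + 25.000) = 64.2
12: √((13)² + (39)²) = √(169.000 + 1521.000) = 41.1
Sorted: 8 (5.7) < 5 (26.6) < 6 (31.3) < 12 (41.1) < …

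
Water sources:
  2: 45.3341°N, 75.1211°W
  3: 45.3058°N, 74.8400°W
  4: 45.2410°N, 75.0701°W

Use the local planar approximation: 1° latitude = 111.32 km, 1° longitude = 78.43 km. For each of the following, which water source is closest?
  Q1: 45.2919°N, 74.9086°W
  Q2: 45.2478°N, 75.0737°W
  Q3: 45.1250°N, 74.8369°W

Q1→3; Q2→4; Q3→3

Q1 at 45.2919°N, 74.9086°W:
  2: 17.3158 km
  3: 5.5984 km
  4: 13.8760 km
  → nearest: 3 (5.5984 km)
Q2 at 45.2478°N, 75.0737°W:
  2: 10.3011 km
  3: 19.4330 km
  4: 0.8079 km
  → nearest: 4 (0.8079 km)
Q3 at 45.1250°N, 74.8369°W:
  2: 32.2282 km
  3: 20.1281 km
  4: 22.3890 km
  → nearest: 3 (20.1281 km)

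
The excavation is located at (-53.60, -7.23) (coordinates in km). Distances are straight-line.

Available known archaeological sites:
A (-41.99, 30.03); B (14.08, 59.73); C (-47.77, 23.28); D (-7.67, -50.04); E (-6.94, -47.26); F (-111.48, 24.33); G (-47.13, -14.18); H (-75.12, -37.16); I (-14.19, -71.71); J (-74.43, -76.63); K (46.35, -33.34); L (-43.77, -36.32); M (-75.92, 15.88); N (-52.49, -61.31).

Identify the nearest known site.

Distances from (-53.60, -7.23):
A: 39.03 km
B: 95.21 km
C: 31.06 km
D: 62.79 km
E: 61.48 km
F: 65.93 km
G: 9.50 km
H: 36.86 km
I: 75.57 km
J: 72.46 km
K: 103.30 km
L: 30.71 km
M: 32.13 km
N: 54.09 km
Minimum: G at 9.50 km.

G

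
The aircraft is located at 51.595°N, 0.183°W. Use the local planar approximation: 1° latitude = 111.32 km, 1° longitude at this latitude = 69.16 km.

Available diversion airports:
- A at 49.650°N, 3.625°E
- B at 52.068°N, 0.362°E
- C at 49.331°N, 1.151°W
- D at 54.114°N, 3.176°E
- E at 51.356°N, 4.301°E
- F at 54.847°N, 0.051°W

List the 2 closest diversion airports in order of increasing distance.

B, C

Distances from 51.595°N, 0.183°W:
A: √((-1.945·111.32)² + (3.808·69.16)²) = √(46879.78450 + 69359.16380) = 340.938 km
B: √((0.473·111.32)² + (0.545·69.16)²) = √(2772.48163 + 1420.70194) = 64.755 km
C: √((-2.264·111.32)² + (-0.968·69.16)²) = √(63518.35473 + 4481.88474) = 260.769 km
D: √((2.519·111.32)² + (3.359·69.16)²) = √(78632.61709 + 53967.21130) = 364.143 km
E: √((-0.239·111.32)² + (4.484·69.16)²) = √(707.85157 + 96170.34567) = 311.253 km
F: √((3.252·111.32)² + (0.132·69.16)²) = √(131053.15152 + 83.34083) = 362.128 km
Sorted: B (64.755 km) < C (260.769 km) < E (311.253 km) < A (340.938 km) < …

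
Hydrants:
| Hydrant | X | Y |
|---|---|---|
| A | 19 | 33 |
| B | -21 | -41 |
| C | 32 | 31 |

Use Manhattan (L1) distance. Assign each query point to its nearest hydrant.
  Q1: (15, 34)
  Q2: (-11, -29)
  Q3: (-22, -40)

Q1 at (15, 34):
  A: |4| + |-1| = 4 + 1 = 5
  B: |-36| + |-75| = 36 + 75 = 111
  C: |17| + |-3| = 17 + 3 = 20
  → nearest: A (5)
Q2 at (-11, -29):
  A: |30| + |62| = 30 + 62 = 92
  B: |-10| + |-12| = 10 + 12 = 22
  C: |43| + |60| = 43 + 60 = 103
  → nearest: B (22)
Q3 at (-22, -40):
  A: |41| + |73| = 41 + 73 = 114
  B: |1| + |-1| = 1 + 1 = 2
  C: |54| + |71| = 54 + 71 = 125
  → nearest: B (2)

Q1→A; Q2→B; Q3→B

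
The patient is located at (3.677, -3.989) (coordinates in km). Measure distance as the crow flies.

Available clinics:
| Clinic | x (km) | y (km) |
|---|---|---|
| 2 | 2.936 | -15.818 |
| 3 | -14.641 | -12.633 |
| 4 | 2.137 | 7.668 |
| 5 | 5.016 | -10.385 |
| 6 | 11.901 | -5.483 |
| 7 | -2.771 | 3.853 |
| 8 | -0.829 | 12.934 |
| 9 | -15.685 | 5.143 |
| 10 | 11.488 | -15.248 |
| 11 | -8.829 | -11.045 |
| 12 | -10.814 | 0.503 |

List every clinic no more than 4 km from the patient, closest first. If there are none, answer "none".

Distances from (3.677, -3.989):
2: √((-0.741)² + (-11.829)²) = √(0.54908 + 139.92524) = 11.852 km
3: √((-18.318)² + (-8.644)²) = √(335.54912 + 74.71874) = 20.255 km
4: √((-1.540)² + (11.657)²) = √(2.37160 + 135.88565) = 11.758 km
5: √((1.339)² + (-6.396)²) = √(1.79292 + 40.90882) = 6.535 km
6: √((8.224)² + (-1.494)²) = √(67.63418 + 2.23204) = 8.359 km
7: √((-6.448)² + (7.842)²) = √(41.57670 + 61.49696) = 10.153 km
8: √((-4.506)² + (16.923)²) = √(20.30404 + 286.38793) = 17.513 km
9: √((-19.362)² + (9.132)²) = √(374.88704 + 83.39342) = 21.407 km
10: √((7.811)² + (-11.259)²) = √(61.01172 + 126.76508) = 13.703 km
11: √((-12.506)² + (-7.056)²) = √(156.40004 + 49.78714) = 14.359 km
12: √((-14.491)² + (4.492)²) = √(209.98908 + 20.17806) = 15.171 km
Threshold 4 km: none within range.

none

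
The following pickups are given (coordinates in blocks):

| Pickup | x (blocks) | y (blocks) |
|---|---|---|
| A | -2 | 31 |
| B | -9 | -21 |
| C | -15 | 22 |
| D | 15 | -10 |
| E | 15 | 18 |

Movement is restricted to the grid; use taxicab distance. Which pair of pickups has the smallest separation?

A and C

Pairwise distances:
A–B: 59 blocks
A–C: 22 blocks
A–D: 58 blocks
A–E: 30 blocks
B–C: 49 blocks
B–D: 35 blocks
B–E: 63 blocks
C–D: 62 blocks
C–E: 34 blocks
D–E: 28 blocks
Closest pair: A–C at 22 blocks.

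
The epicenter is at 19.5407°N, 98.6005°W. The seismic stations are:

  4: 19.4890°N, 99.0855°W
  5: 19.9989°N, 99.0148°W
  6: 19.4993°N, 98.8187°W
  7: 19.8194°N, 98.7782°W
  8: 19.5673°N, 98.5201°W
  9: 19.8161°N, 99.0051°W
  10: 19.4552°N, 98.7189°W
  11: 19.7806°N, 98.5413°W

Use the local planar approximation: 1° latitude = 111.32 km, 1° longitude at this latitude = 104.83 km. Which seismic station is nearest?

Distances from 19.5407°N, 98.6005°W:
4: 51.1673 km
5: 66.9922 km
6: 23.3336 km
7: 36.1878 km
8: 8.9334 km
9: 52.3340 km
10: 15.6411 km
11: 27.4173 km
Minimum: 8 at 8.9334 km.

8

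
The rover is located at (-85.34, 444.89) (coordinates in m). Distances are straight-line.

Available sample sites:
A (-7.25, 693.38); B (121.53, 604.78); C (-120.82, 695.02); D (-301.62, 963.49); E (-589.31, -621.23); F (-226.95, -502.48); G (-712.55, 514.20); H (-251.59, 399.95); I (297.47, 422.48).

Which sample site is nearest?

Distances from (-85.34, 444.89):
A: 260.47 m
B: 261.46 m
C: 252.63 m
D: 561.89 m
E: 1179.24 m
F: 957.90 m
G: 631.03 m
H: 172.22 m
I: 383.47 m
Minimum: H at 172.22 m.

H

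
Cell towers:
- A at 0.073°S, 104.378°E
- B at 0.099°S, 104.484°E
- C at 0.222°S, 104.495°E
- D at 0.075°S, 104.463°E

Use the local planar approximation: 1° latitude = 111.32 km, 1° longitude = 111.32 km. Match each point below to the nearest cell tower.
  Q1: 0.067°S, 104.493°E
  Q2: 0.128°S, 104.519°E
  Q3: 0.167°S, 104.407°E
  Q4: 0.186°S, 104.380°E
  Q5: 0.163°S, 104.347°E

Q1→D; Q2→B; Q3→A; Q4→A; Q5→A

Q1 at 0.067°S, 104.493°E:
  A: √((-0.006·111.32)² + (-0.115·111.32)²) = √(0.44612 + 163.88608) = 12.819 km
  B: √((-0.032·111.32)² + (-0.009·111.32)²) = √(12.68955 + 1.00376) = 3.700 km
  C: √((-0.155·111.32)² + (0.002·111.32)²) = √(297.72122 + 0.04957) = 17.256 km
  D: √((-0.008·111.32)² + (-0.030·111.32)²) = √(0.79310 + 11.15293) = 3.456 km
  → nearest: D (3.456 km)
Q2 at 0.128°S, 104.519°E:
  A: √((0.055·111.32)² + (-0.141·111.32)²) = √(37.48623 + 246.36818) = 16.848 km
  B: √((0.029·111.32)² + (-0.035·111.32)²) = √(10.42179 + 15.18037) = 5.060 km
  C: √((-0.094·111.32)² + (-0.024·111.32)²) = √(109.49697 + 7.13787) = 10.800 km
  D: √((0.053·111.32)² + (-0.056·111.32)²) = √(34.80953 + 38.86176) = 8.583 km
  → nearest: B (5.060 km)
Q3 at 0.167°S, 104.407°E:
  A: √((0.094·111.32)² + (-0.029·111.32)²) = √(109.49697 + 10.42179) = 10.951 km
  B: √((0.068·111.32)² + (0.077·111.32)²) = √(57.30127 + 73.47301) = 11.436 km
  C: √((-0.055·111.32)² + (0.088·111.32)²) = √(37.48623 + 95.96475) = 11.552 km
  D: √((0.092·111.32)² + (0.056·111.32)²) = √(104.88709 + 38.86176) = 11.990 km
  → nearest: A (10.951 km)
Q4 at 0.186°S, 104.380°E:
  A: √((0.113·111.32)² + (-0.002·111.32)²) = √(158.23527 + 0.04957) = 12.581 km
  B: √((0.087·111.32)² + (0.104·111.32)²) = √(93.79613 + 134.03341) = 15.094 km
  C: √((-0.036·111.32)² + (0.115·111.32)²) = √(16.06022 + 163.88608) = 13.414 km
  D: √((0.111·111.32)² + (0.083·111.32)²) = √(152.68359 + 85.36947) = 15.429 km
  → nearest: A (12.581 km)
Q5 at 0.163°S, 104.347°E:
  A: √((0.090·111.32)² + (0.031·111.32)²) = √(100.37635 + 11.90885) = 10.596 km
  B: √((0.064·111.32)² + (0.137·111.32)²) = √(50.75822 + 232.58812) = 16.833 km
  C: √((-0.059·111.32)² + (0.148·111.32)²) = √(43.13705 + 271.43749) = 17.736 km
  D: √((0.088·111.32)² + (0.116·111.32)²) = √(95.96475 + 166.74867) = 16.208 km
  → nearest: A (10.596 km)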